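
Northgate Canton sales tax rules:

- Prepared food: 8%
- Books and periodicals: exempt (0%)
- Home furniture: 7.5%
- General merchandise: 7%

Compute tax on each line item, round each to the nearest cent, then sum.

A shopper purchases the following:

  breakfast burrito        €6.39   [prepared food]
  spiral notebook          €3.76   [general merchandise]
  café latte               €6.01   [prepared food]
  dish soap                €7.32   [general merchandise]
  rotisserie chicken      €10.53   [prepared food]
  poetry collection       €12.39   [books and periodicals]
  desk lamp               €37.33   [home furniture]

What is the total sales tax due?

Breakfast burrito €6.39: prepared food → 8% → €0.51
Spiral notebook €3.76: general merchandise → 7% → €0.26
Café latte €6.01: prepared food → 8% → €0.48
Dish soap €7.32: general merchandise → 7% → €0.51
Rotisserie chicken €10.53: prepared food → 8% → €0.84
Poetry collection €12.39: books and periodicals → 0% → €0.00
Desk lamp €37.33: home furniture → 7.5% → €2.80
Total tax = €0.51 + €0.26 + €0.48 + €0.51 + €0.84 + €2.80 = €5.40

€5.40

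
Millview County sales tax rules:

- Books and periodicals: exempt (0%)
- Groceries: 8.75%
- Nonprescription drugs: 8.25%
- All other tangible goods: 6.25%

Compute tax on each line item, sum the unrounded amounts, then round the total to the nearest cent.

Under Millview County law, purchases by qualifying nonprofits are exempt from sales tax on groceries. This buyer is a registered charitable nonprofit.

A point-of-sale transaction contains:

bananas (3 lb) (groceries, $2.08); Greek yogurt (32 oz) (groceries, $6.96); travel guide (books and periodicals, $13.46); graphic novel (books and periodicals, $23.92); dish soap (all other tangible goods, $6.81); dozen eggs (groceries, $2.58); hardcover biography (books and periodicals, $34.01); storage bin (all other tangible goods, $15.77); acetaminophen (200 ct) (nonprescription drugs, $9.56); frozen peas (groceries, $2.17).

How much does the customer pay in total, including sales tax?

$119.52

Bananas (3 lb) $2.08: groceries, buyer-exempt → 0% → $0.00
Greek yogurt (32 oz) $6.96: groceries, buyer-exempt → 0% → $0.00
Travel guide $13.46: books and periodicals → 0% → $0.00
Graphic novel $23.92: books and periodicals → 0% → $0.00
Dish soap $6.81: all other tangible goods → 6.25% → $0.425625
Dozen eggs $2.58: groceries, buyer-exempt → 0% → $0.00
Hardcover biography $34.01: books and periodicals → 0% → $0.00
Storage bin $15.77: all other tangible goods → 6.25% → $0.985625
Acetaminophen (200 ct) $9.56: nonprescription drugs → 8.25% → $0.7887
Frozen peas $2.17: groceries, buyer-exempt → 0% → $0.00
Subtotal = $117.32; unrounded tax = $2.19995 → $2.20; total due = $119.52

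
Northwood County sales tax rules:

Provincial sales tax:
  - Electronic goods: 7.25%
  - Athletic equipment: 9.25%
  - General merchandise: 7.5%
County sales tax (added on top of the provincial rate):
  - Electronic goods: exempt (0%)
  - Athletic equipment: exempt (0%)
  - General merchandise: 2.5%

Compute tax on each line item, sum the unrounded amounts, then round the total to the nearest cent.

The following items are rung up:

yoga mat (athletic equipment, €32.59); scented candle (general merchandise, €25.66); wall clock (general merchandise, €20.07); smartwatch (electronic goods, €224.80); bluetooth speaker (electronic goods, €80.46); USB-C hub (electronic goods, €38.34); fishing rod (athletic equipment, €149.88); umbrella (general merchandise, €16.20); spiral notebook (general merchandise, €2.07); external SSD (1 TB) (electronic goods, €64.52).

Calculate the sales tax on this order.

Yoga mat €32.59: athletic equipment → 9.25% + 0% county = 9.25% → €3.014575
Scented candle €25.66: general merchandise → 7.5% + 2.5% county = 10% → €2.566
Wall clock €20.07: general merchandise → 7.5% + 2.5% county = 10% → €2.007
Smartwatch €224.80: electronic goods → 7.25% + 0% county = 7.25% → €16.298
Bluetooth speaker €80.46: electronic goods → 7.25% + 0% county = 7.25% → €5.83335
USB-C hub €38.34: electronic goods → 7.25% + 0% county = 7.25% → €2.77965
Fishing rod €149.88: athletic equipment → 9.25% + 0% county = 9.25% → €13.8639
Umbrella €16.20: general merchandise → 7.5% + 2.5% county = 10% → €1.62
Spiral notebook €2.07: general merchandise → 7.5% + 2.5% county = 10% → €0.207
External SSD (1 TB) €64.52: electronic goods → 7.25% + 0% county = 7.25% → €4.6777
Unrounded tax sum = €52.867175 → €52.87

€52.87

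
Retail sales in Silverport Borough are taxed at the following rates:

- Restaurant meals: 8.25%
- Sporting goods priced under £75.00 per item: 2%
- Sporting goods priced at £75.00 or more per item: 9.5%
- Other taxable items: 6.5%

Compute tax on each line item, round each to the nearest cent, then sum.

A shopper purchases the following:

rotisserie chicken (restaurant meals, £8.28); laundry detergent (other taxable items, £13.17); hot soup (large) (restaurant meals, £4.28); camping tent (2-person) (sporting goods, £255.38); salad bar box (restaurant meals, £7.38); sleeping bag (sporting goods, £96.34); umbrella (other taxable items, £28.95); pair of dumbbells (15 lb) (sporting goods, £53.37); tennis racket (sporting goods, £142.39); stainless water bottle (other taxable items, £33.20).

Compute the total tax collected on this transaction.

£54.55

Rotisserie chicken £8.28: restaurant meals → 8.25% → £0.68
Laundry detergent £13.17: other taxable items → 6.5% → £0.86
Hot soup (large) £4.28: restaurant meals → 8.25% → £0.35
Camping tent (2-person) £255.38: sporting goods, £75.00 or more → 9.5% → £24.26
Salad bar box £7.38: restaurant meals → 8.25% → £0.61
Sleeping bag £96.34: sporting goods, £75.00 or more → 9.5% → £9.15
Umbrella £28.95: other taxable items → 6.5% → £1.88
Pair of dumbbells (15 lb) £53.37: sporting goods, under £75.00 → 2% → £1.07
Tennis racket £142.39: sporting goods, £75.00 or more → 9.5% → £13.53
Stainless water bottle £33.20: other taxable items → 6.5% → £2.16
Total tax = £0.68 + £0.86 + £0.35 + £24.26 + £0.61 + £9.15 + £1.88 + £1.07 + £13.53 + £2.16 = £54.55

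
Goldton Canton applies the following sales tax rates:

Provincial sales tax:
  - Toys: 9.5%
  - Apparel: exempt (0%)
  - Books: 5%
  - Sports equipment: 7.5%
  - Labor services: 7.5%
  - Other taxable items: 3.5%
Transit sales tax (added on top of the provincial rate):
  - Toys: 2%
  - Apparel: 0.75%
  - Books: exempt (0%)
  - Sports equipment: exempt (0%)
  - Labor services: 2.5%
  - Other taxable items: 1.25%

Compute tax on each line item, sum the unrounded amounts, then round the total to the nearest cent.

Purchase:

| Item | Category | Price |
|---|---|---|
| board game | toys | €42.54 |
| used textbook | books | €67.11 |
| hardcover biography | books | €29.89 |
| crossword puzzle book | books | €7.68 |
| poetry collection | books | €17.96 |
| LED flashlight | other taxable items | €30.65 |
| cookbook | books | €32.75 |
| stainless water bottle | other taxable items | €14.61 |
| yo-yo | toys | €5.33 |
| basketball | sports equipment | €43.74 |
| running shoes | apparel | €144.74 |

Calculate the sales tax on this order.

€19.79

Board game €42.54: toys → 9.5% + 2% transit = 11.5% → €4.8921
Used textbook €67.11: books → 5% + 0% transit = 5% → €3.3555
Hardcover biography €29.89: books → 5% + 0% transit = 5% → €1.4945
Crossword puzzle book €7.68: books → 5% + 0% transit = 5% → €0.384
Poetry collection €17.96: books → 5% + 0% transit = 5% → €0.898
LED flashlight €30.65: other taxable items → 3.5% + 1.25% transit = 4.75% → €1.455875
Cookbook €32.75: books → 5% + 0% transit = 5% → €1.6375
Stainless water bottle €14.61: other taxable items → 3.5% + 1.25% transit = 4.75% → €0.693975
Yo-yo €5.33: toys → 9.5% + 2% transit = 11.5% → €0.61295
Basketball €43.74: sports equipment → 7.5% + 0% transit = 7.5% → €3.2805
Running shoes €144.74: apparel → 0% + 0.75% transit = 0.75% → €1.08555
Unrounded tax sum = €19.79045 → €19.79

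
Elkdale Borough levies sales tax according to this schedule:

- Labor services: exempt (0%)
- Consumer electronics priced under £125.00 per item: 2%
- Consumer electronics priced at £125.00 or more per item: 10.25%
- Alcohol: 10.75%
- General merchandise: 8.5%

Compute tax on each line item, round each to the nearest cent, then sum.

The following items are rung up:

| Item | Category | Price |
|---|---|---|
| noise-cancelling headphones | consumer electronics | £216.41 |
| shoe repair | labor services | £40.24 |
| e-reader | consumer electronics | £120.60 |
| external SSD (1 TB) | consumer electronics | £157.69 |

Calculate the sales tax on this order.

£40.75

Noise-cancelling headphones £216.41: consumer electronics, £125.00 or more → 10.25% → £22.18
Shoe repair £40.24: labor services → 0% → £0.00
E-reader £120.60: consumer electronics, under £125.00 → 2% → £2.41
External SSD (1 TB) £157.69: consumer electronics, £125.00 or more → 10.25% → £16.16
Total tax = £22.18 + £2.41 + £16.16 = £40.75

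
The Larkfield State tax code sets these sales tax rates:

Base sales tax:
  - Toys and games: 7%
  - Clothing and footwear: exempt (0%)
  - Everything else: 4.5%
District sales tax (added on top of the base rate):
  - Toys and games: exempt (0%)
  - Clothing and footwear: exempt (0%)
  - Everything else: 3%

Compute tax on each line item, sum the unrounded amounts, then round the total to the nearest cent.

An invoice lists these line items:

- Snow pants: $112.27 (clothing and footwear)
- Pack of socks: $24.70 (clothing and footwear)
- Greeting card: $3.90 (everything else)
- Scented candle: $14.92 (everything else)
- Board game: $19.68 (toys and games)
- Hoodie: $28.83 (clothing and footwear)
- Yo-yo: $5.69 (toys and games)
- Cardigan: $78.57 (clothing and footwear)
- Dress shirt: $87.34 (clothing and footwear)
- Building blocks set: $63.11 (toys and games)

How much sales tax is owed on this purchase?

$7.61

Snow pants $112.27: clothing and footwear → 0% + 0% district = 0% → $0.00
Pack of socks $24.70: clothing and footwear → 0% + 0% district = 0% → $0.00
Greeting card $3.90: everything else → 4.5% + 3% district = 7.5% → $0.2925
Scented candle $14.92: everything else → 4.5% + 3% district = 7.5% → $1.119
Board game $19.68: toys and games → 7% + 0% district = 7% → $1.3776
Hoodie $28.83: clothing and footwear → 0% + 0% district = 0% → $0.00
Yo-yo $5.69: toys and games → 7% + 0% district = 7% → $0.3983
Cardigan $78.57: clothing and footwear → 0% + 0% district = 0% → $0.00
Dress shirt $87.34: clothing and footwear → 0% + 0% district = 0% → $0.00
Building blocks set $63.11: toys and games → 7% + 0% district = 7% → $4.4177
Unrounded tax sum = $7.6051 → $7.61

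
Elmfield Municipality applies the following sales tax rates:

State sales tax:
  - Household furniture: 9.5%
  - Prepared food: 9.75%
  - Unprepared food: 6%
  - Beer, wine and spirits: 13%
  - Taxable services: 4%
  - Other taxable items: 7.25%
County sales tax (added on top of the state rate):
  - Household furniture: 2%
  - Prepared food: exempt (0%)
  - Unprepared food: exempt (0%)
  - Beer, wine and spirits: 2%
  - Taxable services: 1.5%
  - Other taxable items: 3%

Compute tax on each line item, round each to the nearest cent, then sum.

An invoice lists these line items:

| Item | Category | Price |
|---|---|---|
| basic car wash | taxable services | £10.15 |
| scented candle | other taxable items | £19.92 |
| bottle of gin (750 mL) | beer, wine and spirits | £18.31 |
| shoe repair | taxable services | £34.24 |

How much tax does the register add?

Basic car wash £10.15: taxable services → 4% + 1.5% county = 5.5% → £0.56
Scented candle £19.92: other taxable items → 7.25% + 3% county = 10.25% → £2.04
Bottle of gin (750 mL) £18.31: beer, wine and spirits → 13% + 2% county = 15% → £2.75
Shoe repair £34.24: taxable services → 4% + 1.5% county = 5.5% → £1.88
Total tax = £0.56 + £2.04 + £2.75 + £1.88 = £7.23

£7.23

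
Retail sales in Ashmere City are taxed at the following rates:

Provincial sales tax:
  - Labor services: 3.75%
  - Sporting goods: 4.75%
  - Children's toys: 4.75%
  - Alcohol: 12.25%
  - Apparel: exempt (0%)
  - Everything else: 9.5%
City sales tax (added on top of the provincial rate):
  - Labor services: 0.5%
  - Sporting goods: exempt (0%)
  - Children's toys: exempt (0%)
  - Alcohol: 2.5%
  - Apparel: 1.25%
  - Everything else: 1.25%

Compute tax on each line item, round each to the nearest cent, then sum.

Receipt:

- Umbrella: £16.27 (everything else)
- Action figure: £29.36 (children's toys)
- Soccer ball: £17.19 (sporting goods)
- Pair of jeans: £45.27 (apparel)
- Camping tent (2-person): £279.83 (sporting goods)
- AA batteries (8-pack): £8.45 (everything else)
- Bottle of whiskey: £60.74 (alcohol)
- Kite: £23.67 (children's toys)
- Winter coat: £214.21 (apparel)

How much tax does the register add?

Umbrella £16.27: everything else → 9.5% + 1.25% city = 10.75% → £1.75
Action figure £29.36: children's toys → 4.75% + 0% city = 4.75% → £1.39
Soccer ball £17.19: sporting goods → 4.75% + 0% city = 4.75% → £0.82
Pair of jeans £45.27: apparel → 0% + 1.25% city = 1.25% → £0.57
Camping tent (2-person) £279.83: sporting goods → 4.75% + 0% city = 4.75% → £13.29
AA batteries (8-pack) £8.45: everything else → 9.5% + 1.25% city = 10.75% → £0.91
Bottle of whiskey £60.74: alcohol → 12.25% + 2.5% city = 14.75% → £8.96
Kite £23.67: children's toys → 4.75% + 0% city = 4.75% → £1.12
Winter coat £214.21: apparel → 0% + 1.25% city = 1.25% → £2.68
Total tax = £1.75 + £1.39 + £0.82 + £0.57 + £13.29 + £0.91 + £8.96 + £1.12 + £2.68 = £31.49

£31.49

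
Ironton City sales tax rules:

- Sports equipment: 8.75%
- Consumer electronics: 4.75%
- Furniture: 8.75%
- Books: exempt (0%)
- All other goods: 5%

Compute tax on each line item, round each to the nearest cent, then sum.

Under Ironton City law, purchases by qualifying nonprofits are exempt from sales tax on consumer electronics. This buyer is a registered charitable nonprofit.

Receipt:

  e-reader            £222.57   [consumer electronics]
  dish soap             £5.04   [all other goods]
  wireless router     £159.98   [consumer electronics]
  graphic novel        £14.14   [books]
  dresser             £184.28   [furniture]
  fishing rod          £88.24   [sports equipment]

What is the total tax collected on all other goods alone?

Dish soap £5.04: all other goods → 5% → £0.25
Tax on all other goods = £0.25

£0.25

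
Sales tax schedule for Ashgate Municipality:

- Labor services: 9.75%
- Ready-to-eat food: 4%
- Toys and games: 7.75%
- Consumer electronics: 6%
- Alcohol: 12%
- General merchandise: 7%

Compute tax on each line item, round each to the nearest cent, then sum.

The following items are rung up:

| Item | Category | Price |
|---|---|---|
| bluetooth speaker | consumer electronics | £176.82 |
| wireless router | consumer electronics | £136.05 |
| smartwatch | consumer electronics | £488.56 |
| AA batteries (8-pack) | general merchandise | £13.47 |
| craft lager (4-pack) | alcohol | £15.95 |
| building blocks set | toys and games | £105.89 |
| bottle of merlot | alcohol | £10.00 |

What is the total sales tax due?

£60.34

Bluetooth speaker £176.82: consumer electronics → 6% → £10.61
Wireless router £136.05: consumer electronics → 6% → £8.16
Smartwatch £488.56: consumer electronics → 6% → £29.31
AA batteries (8-pack) £13.47: general merchandise → 7% → £0.94
Craft lager (4-pack) £15.95: alcohol → 12% → £1.91
Building blocks set £105.89: toys and games → 7.75% → £8.21
Bottle of merlot £10.00: alcohol → 12% → £1.20
Total tax = £10.61 + £8.16 + £29.31 + £0.94 + £1.91 + £8.21 + £1.20 = £60.34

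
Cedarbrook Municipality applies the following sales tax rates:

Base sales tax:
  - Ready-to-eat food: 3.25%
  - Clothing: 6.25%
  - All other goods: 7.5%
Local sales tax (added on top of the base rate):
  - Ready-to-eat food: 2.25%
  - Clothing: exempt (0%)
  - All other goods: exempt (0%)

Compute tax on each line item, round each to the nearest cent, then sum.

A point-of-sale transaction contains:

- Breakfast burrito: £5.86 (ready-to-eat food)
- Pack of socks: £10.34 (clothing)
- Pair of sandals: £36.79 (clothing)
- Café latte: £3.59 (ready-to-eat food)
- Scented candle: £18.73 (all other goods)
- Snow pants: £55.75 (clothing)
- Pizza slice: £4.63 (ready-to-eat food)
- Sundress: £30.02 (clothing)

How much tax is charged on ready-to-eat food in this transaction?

£0.77

Breakfast burrito £5.86: ready-to-eat food → 3.25% + 2.25% local = 5.5% → £0.32
Café latte £3.59: ready-to-eat food → 3.25% + 2.25% local = 5.5% → £0.20
Pizza slice £4.63: ready-to-eat food → 3.25% + 2.25% local = 5.5% → £0.25
Tax on ready-to-eat food = £0.32 + £0.20 + £0.25 = £0.77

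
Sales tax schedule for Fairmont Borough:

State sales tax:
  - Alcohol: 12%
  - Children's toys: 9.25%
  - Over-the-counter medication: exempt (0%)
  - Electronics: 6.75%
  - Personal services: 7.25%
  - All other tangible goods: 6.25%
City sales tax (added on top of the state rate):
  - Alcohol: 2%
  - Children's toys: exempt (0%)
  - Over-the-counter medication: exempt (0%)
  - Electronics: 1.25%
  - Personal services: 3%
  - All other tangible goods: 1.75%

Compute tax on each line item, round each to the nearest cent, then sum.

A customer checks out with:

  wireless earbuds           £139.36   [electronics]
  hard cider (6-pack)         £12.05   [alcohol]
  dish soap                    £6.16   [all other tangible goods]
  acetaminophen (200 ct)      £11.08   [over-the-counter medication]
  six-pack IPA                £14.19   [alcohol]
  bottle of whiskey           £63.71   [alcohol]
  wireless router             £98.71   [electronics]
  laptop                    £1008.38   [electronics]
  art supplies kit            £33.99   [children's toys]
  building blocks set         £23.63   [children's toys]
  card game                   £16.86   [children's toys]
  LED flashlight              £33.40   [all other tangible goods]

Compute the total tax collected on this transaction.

Wireless earbuds £139.36: electronics → 6.75% + 1.25% city = 8% → £11.15
Hard cider (6-pack) £12.05: alcohol → 12% + 2% city = 14% → £1.69
Dish soap £6.16: all other tangible goods → 6.25% + 1.75% city = 8% → £0.49
Acetaminophen (200 ct) £11.08: over-the-counter medication → 0% + 0% city = 0% → £0.00
Six-pack IPA £14.19: alcohol → 12% + 2% city = 14% → £1.99
Bottle of whiskey £63.71: alcohol → 12% + 2% city = 14% → £8.92
Wireless router £98.71: electronics → 6.75% + 1.25% city = 8% → £7.90
Laptop £1008.38: electronics → 6.75% + 1.25% city = 8% → £80.67
Art supplies kit £33.99: children's toys → 9.25% + 0% city = 9.25% → £3.14
Building blocks set £23.63: children's toys → 9.25% + 0% city = 9.25% → £2.19
Card game £16.86: children's toys → 9.25% + 0% city = 9.25% → £1.56
LED flashlight £33.40: all other tangible goods → 6.25% + 1.75% city = 8% → £2.67
Total tax = £11.15 + £1.69 + £0.49 + £1.99 + £8.92 + £7.90 + £80.67 + £3.14 + £2.19 + £1.56 + £2.67 = £122.37

£122.37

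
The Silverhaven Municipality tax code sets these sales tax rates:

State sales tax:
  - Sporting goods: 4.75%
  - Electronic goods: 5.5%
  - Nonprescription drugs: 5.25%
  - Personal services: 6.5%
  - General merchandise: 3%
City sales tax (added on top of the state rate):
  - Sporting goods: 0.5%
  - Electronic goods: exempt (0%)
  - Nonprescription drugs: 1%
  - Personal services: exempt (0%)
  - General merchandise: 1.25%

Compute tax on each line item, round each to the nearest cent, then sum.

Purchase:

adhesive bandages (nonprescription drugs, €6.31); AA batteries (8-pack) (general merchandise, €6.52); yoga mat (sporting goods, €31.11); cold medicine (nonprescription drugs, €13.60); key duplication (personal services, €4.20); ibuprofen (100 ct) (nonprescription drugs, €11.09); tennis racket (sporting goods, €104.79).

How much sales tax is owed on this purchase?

€9.61

Adhesive bandages €6.31: nonprescription drugs → 5.25% + 1% city = 6.25% → €0.39
AA batteries (8-pack) €6.52: general merchandise → 3% + 1.25% city = 4.25% → €0.28
Yoga mat €31.11: sporting goods → 4.75% + 0.5% city = 5.25% → €1.63
Cold medicine €13.60: nonprescription drugs → 5.25% + 1% city = 6.25% → €0.85
Key duplication €4.20: personal services → 6.5% + 0% city = 6.5% → €0.27
Ibuprofen (100 ct) €11.09: nonprescription drugs → 5.25% + 1% city = 6.25% → €0.69
Tennis racket €104.79: sporting goods → 4.75% + 0.5% city = 5.25% → €5.50
Total tax = €0.39 + €0.28 + €1.63 + €0.85 + €0.27 + €0.69 + €5.50 = €9.61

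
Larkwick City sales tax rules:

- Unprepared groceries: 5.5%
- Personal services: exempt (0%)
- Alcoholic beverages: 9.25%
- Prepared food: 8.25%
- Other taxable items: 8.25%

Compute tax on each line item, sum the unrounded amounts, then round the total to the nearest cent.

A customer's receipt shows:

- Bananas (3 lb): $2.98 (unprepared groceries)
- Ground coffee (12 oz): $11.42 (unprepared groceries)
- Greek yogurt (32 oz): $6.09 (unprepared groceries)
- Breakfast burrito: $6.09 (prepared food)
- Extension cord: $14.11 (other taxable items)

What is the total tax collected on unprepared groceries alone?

$1.13

Bananas (3 lb) $2.98: unprepared groceries → 5.5% → $0.1639
Ground coffee (12 oz) $11.42: unprepared groceries → 5.5% → $0.6281
Greek yogurt (32 oz) $6.09: unprepared groceries → 5.5% → $0.33495
Tax on unprepared groceries: unrounded sum = $1.12695 → $1.13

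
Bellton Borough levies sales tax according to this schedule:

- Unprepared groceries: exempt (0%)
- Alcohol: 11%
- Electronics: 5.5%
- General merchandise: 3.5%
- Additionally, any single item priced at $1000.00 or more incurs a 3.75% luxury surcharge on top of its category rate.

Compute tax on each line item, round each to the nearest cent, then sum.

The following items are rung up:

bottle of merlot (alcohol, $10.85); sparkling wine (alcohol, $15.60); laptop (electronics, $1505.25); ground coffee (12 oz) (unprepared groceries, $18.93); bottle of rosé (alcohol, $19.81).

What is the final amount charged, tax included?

$1714.77

Bottle of merlot $10.85: alcohol → 11% → $1.19
Sparkling wine $15.60: alcohol → 11% → $1.72
Laptop $1505.25: electronics → 5.5% + 3.75% surcharge = 9.25% → $139.24
Ground coffee (12 oz) $18.93: unprepared groceries → 0% → $0.00
Bottle of rosé $19.81: alcohol → 11% → $2.18
Subtotal = $1570.44; tax = $144.33; total due = $1714.77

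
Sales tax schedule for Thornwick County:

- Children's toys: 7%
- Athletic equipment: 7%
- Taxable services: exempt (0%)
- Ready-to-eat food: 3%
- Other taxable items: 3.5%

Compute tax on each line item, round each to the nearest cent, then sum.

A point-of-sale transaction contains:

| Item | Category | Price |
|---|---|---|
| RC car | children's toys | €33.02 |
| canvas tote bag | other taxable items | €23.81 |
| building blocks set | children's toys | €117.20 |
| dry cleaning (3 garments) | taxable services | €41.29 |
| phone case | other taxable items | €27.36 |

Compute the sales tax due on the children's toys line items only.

€10.51

RC car €33.02: children's toys → 7% → €2.31
Building blocks set €117.20: children's toys → 7% → €8.20
Tax on children's toys = €2.31 + €8.20 = €10.51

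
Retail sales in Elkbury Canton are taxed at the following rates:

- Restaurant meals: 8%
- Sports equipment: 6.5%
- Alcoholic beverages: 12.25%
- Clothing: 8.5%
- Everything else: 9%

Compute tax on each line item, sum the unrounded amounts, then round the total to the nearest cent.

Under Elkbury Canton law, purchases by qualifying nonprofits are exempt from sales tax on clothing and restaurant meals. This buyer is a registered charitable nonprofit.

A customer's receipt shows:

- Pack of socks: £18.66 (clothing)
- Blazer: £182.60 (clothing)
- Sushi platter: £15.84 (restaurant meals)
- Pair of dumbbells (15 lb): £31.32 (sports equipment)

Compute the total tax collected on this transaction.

Pack of socks £18.66: clothing, buyer-exempt → 0% → £0.00
Blazer £182.60: clothing, buyer-exempt → 0% → £0.00
Sushi platter £15.84: restaurant meals, buyer-exempt → 0% → £0.00
Pair of dumbbells (15 lb) £31.32: sports equipment → 6.5% → £2.0358
Unrounded tax sum = £2.0358 → £2.04

£2.04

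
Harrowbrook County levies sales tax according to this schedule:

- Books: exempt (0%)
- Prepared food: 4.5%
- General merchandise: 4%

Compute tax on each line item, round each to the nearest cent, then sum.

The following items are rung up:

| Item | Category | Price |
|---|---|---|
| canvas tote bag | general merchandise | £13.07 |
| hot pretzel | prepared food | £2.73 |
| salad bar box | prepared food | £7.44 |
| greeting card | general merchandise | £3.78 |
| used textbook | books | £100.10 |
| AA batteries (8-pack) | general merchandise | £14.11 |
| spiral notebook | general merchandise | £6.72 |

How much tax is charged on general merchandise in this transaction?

£1.50

Canvas tote bag £13.07: general merchandise → 4% → £0.52
Greeting card £3.78: general merchandise → 4% → £0.15
AA batteries (8-pack) £14.11: general merchandise → 4% → £0.56
Spiral notebook £6.72: general merchandise → 4% → £0.27
Tax on general merchandise = £0.52 + £0.15 + £0.56 + £0.27 = £1.50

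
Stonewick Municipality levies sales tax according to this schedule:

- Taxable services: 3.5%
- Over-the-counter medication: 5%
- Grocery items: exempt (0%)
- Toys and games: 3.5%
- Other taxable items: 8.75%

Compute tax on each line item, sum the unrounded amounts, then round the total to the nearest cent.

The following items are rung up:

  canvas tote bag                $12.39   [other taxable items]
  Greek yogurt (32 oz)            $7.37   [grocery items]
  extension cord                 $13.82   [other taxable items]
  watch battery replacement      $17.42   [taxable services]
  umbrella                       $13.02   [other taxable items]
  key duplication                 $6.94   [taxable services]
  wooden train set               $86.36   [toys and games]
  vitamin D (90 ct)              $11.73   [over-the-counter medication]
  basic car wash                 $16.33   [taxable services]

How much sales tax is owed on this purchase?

$8.47

Canvas tote bag $12.39: other taxable items → 8.75% → $1.084125
Greek yogurt (32 oz) $7.37: grocery items → 0% → $0.00
Extension cord $13.82: other taxable items → 8.75% → $1.20925
Watch battery replacement $17.42: taxable services → 3.5% → $0.6097
Umbrella $13.02: other taxable items → 8.75% → $1.13925
Key duplication $6.94: taxable services → 3.5% → $0.2429
Wooden train set $86.36: toys and games → 3.5% → $3.0226
Vitamin D (90 ct) $11.73: over-the-counter medication → 5% → $0.5865
Basic car wash $16.33: taxable services → 3.5% → $0.57155
Unrounded tax sum = $8.465875 → $8.47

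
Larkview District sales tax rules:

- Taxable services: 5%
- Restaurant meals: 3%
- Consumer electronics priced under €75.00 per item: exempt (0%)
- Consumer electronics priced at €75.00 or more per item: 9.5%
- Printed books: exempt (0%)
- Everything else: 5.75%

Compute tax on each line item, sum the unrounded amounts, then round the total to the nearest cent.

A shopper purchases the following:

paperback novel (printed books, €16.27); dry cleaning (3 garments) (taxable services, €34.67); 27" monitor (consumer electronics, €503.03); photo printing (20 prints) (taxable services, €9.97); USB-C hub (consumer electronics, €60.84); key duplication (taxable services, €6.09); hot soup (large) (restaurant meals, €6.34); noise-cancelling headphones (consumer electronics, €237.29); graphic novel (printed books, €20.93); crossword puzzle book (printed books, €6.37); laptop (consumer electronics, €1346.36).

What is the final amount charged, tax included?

€2449.12

Paperback novel €16.27: printed books → 0% → €0.00
Dry cleaning (3 garments) €34.67: taxable services → 5% → €1.7335
27" monitor €503.03: consumer electronics, €75.00 or more → 9.5% → €47.78785
Photo printing (20 prints) €9.97: taxable services → 5% → €0.4985
USB-C hub €60.84: consumer electronics, under €75.00 → 0% → €0.00
Key duplication €6.09: taxable services → 5% → €0.3045
Hot soup (large) €6.34: restaurant meals → 3% → €0.1902
Noise-cancelling headphones €237.29: consumer electronics, €75.00 or more → 9.5% → €22.54255
Graphic novel €20.93: printed books → 0% → €0.00
Crossword puzzle book €6.37: printed books → 0% → €0.00
Laptop €1346.36: consumer electronics, €75.00 or more → 9.5% → €127.9042
Subtotal = €2248.16; unrounded tax = €200.9613 → €200.96; total due = €2449.12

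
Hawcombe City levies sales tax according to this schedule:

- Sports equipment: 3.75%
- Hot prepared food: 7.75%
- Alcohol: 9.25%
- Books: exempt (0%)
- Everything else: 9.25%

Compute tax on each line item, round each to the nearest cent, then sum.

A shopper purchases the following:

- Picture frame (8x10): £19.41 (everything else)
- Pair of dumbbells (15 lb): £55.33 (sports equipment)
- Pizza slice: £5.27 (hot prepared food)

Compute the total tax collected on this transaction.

Picture frame (8x10) £19.41: everything else → 9.25% → £1.80
Pair of dumbbells (15 lb) £55.33: sports equipment → 3.75% → £2.07
Pizza slice £5.27: hot prepared food → 7.75% → £0.41
Total tax = £1.80 + £2.07 + £0.41 = £4.28

£4.28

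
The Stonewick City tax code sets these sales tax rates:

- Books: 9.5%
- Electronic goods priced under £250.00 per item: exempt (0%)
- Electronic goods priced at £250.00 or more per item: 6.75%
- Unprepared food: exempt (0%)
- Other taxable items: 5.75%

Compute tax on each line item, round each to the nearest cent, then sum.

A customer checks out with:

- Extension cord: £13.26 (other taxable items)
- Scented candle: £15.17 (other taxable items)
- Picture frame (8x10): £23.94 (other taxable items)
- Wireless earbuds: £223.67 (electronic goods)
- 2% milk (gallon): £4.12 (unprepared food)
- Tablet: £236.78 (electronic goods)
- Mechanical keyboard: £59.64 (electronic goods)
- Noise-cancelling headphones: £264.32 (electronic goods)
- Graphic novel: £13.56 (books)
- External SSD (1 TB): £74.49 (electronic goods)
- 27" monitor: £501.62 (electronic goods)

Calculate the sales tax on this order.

Extension cord £13.26: other taxable items → 5.75% → £0.76
Scented candle £15.17: other taxable items → 5.75% → £0.87
Picture frame (8x10) £23.94: other taxable items → 5.75% → £1.38
Wireless earbuds £223.67: electronic goods, under £250.00 → 0% → £0.00
2% milk (gallon) £4.12: unprepared food → 0% → £0.00
Tablet £236.78: electronic goods, under £250.00 → 0% → £0.00
Mechanical keyboard £59.64: electronic goods, under £250.00 → 0% → £0.00
Noise-cancelling headphones £264.32: electronic goods, £250.00 or more → 6.75% → £17.84
Graphic novel £13.56: books → 9.5% → £1.29
External SSD (1 TB) £74.49: electronic goods, under £250.00 → 0% → £0.00
27" monitor £501.62: electronic goods, £250.00 or more → 6.75% → £33.86
Total tax = £0.76 + £0.87 + £1.38 + £17.84 + £1.29 + £33.86 = £56.00

£56.00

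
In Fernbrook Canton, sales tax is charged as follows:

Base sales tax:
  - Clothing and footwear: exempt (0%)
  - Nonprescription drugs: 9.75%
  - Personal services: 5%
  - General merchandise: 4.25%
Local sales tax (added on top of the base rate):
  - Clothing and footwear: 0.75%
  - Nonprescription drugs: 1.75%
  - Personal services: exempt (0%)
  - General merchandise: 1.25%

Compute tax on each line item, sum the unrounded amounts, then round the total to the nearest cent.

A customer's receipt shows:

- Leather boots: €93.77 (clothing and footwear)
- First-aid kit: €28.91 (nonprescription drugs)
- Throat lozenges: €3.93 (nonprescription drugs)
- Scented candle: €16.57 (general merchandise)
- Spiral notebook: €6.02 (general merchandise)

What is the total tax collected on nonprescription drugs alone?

First-aid kit €28.91: nonprescription drugs → 9.75% + 1.75% local = 11.5% → €3.32465
Throat lozenges €3.93: nonprescription drugs → 9.75% + 1.75% local = 11.5% → €0.45195
Tax on nonprescription drugs: unrounded sum = €3.7766 → €3.78

€3.78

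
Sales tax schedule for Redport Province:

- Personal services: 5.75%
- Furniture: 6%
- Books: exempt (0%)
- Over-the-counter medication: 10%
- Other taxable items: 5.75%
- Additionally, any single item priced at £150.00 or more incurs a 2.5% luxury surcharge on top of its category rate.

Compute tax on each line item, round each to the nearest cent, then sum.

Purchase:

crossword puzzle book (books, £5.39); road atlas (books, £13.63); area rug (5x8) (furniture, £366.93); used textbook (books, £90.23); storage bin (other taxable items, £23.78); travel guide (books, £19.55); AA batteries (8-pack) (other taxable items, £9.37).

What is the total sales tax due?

Crossword puzzle book £5.39: books → 0% → £0.00
Road atlas £13.63: books → 0% → £0.00
Area rug (5x8) £366.93: furniture → 6% + 2.5% surcharge = 8.5% → £31.19
Used textbook £90.23: books → 0% → £0.00
Storage bin £23.78: other taxable items → 5.75% → £1.37
Travel guide £19.55: books → 0% → £0.00
AA batteries (8-pack) £9.37: other taxable items → 5.75% → £0.54
Total tax = £31.19 + £1.37 + £0.54 = £33.10

£33.10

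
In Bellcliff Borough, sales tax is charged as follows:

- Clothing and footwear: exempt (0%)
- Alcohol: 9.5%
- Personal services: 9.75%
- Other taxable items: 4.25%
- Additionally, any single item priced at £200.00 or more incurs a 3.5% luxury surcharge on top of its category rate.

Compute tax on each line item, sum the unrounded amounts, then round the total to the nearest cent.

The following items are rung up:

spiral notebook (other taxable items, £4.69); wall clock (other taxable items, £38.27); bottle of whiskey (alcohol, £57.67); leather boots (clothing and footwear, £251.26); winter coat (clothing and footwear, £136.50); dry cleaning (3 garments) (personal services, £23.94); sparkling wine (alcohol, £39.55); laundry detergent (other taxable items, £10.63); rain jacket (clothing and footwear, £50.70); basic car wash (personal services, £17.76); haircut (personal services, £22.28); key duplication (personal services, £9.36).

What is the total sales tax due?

£27.46

Spiral notebook £4.69: other taxable items → 4.25% → £0.199325
Wall clock £38.27: other taxable items → 4.25% → £1.626475
Bottle of whiskey £57.67: alcohol → 9.5% → £5.47865
Leather boots £251.26: clothing and footwear → 0% + 3.5% surcharge = 3.5% → £8.7941
Winter coat £136.50: clothing and footwear → 0% → £0.00
Dry cleaning (3 garments) £23.94: personal services → 9.75% → £2.33415
Sparkling wine £39.55: alcohol → 9.5% → £3.75725
Laundry detergent £10.63: other taxable items → 4.25% → £0.451775
Rain jacket £50.70: clothing and footwear → 0% → £0.00
Basic car wash £17.76: personal services → 9.75% → £1.7316
Haircut £22.28: personal services → 9.75% → £2.1723
Key duplication £9.36: personal services → 9.75% → £0.9126
Unrounded tax sum = £27.458225 → £27.46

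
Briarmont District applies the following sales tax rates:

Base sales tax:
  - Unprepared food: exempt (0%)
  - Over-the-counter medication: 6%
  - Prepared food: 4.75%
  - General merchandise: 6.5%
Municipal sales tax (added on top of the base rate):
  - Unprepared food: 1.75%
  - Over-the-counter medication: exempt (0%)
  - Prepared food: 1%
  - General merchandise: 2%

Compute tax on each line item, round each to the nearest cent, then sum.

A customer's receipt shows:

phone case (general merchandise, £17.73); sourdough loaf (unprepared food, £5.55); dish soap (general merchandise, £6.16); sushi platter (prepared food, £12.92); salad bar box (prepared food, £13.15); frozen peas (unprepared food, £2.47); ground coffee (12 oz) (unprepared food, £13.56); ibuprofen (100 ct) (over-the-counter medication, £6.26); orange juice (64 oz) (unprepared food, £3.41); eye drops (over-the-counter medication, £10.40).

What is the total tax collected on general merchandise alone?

Phone case £17.73: general merchandise → 6.5% + 2% municipal = 8.5% → £1.51
Dish soap £6.16: general merchandise → 6.5% + 2% municipal = 8.5% → £0.52
Tax on general merchandise = £1.51 + £0.52 = £2.03

£2.03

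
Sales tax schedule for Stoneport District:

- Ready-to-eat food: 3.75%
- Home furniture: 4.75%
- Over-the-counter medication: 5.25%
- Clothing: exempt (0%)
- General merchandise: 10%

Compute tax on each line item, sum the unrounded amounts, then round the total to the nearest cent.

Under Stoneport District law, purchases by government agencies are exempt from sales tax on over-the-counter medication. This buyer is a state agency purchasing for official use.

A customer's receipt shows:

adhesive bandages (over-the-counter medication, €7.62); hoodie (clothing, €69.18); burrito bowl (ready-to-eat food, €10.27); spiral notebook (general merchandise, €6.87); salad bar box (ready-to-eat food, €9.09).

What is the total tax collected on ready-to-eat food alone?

Burrito bowl €10.27: ready-to-eat food → 3.75% → €0.385125
Salad bar box €9.09: ready-to-eat food → 3.75% → €0.340875
Tax on ready-to-eat food: unrounded sum = €0.726 → €0.73

€0.73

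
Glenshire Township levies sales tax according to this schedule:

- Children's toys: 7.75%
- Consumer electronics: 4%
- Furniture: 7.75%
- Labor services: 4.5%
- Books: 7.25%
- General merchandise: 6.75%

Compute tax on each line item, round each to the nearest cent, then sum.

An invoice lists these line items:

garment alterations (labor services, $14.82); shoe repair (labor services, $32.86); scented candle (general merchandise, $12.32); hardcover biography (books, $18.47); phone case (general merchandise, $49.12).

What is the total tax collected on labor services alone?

Garment alterations $14.82: labor services → 4.5% → $0.67
Shoe repair $32.86: labor services → 4.5% → $1.48
Tax on labor services = $0.67 + $1.48 = $2.15

$2.15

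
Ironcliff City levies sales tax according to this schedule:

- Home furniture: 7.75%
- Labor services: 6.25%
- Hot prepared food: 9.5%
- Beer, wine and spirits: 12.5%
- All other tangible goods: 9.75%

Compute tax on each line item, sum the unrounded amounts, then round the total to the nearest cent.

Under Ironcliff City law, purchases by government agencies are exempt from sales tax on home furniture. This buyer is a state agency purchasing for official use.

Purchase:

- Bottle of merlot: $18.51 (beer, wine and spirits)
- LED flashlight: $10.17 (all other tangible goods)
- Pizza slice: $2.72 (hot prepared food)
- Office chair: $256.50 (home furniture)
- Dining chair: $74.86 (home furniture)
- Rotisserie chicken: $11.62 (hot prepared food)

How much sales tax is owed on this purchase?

$4.67

Bottle of merlot $18.51: beer, wine and spirits → 12.5% → $2.31375
LED flashlight $10.17: all other tangible goods → 9.75% → $0.991575
Pizza slice $2.72: hot prepared food → 9.5% → $0.2584
Office chair $256.50: home furniture, buyer-exempt → 0% → $0.00
Dining chair $74.86: home furniture, buyer-exempt → 0% → $0.00
Rotisserie chicken $11.62: hot prepared food → 9.5% → $1.1039
Unrounded tax sum = $4.667625 → $4.67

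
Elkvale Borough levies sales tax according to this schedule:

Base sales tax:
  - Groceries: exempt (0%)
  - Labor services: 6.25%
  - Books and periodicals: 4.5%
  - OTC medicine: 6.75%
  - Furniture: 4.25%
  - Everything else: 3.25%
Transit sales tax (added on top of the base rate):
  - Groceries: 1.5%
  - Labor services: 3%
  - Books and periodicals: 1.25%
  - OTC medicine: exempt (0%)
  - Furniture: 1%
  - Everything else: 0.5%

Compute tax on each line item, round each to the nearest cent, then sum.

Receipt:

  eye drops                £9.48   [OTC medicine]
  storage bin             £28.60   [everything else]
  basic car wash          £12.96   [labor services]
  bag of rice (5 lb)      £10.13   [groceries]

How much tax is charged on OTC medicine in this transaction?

£0.64

Eye drops £9.48: OTC medicine → 6.75% + 0% transit = 6.75% → £0.64
Tax on OTC medicine = £0.64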